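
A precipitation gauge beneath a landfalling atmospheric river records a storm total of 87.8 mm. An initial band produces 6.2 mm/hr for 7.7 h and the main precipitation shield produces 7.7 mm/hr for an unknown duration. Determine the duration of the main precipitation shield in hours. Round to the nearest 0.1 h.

duration ≈ 5.2 h

Known phases: 6.2 × 7.7 = 47.74 mm.
Remaining depth = 87.8 − 47.74 = 40.06 mm.
Duration = 40.06 / 7.7 = 5.2 h.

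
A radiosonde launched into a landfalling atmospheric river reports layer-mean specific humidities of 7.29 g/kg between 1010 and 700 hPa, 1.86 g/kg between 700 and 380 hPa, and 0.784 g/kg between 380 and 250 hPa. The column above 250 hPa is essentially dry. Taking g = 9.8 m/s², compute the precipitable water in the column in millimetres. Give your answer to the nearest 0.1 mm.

Precipitable water is the column-integrated vapour mass per unit area: PW = (1/g) Σ q̄ Δp, with q in kg/kg and Δp in Pa (1 kg/m² of water = 1 mm).
Layer 1010–700 hPa: Δp = 310 hPa = 31000 Pa, q̄ = 0.00729 kg/kg → 0.00729 × 31000 / 9.8 = 23.06 mm
Layer 700–380 hPa: Δp = 320 hPa = 32000 Pa, q̄ = 0.00186 kg/kg → 0.00186 × 32000 / 9.8 = 6.07 mm
Layer 380–250 hPa: Δp = 130 hPa = 13000 Pa, q̄ = 0.000784 kg/kg → 0.000784 × 13000 / 9.8 = 1.04 mm
PW = 23.06 + 6.07 + 1.04 = 30.17 ≈ 30.2 mm.

PW ≈ 30.2 mm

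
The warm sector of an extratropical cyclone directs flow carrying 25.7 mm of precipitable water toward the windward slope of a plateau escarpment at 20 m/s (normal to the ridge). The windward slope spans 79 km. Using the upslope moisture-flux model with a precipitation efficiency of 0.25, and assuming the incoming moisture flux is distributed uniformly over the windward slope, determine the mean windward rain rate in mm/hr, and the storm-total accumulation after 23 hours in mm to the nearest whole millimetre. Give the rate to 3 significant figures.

Incoming column moisture flux per unit ridge length: F = V × PW = 20 × 25.7 = 514 mm·m/s.
Spread over the 79 km slope with efficiency ε = 0.25: R = ε·F/W = 0.25 × 514 / 79000 m = 1.627e-03 mm/s.
R = 1.627e-03 × 3600 = 5.86 mm/hr.
Over 23 h: total = 5.86 × 23 = 134.78 ≈ 135 mm.

R ≈ 5.86 mm/hr; total ≈ 135 mm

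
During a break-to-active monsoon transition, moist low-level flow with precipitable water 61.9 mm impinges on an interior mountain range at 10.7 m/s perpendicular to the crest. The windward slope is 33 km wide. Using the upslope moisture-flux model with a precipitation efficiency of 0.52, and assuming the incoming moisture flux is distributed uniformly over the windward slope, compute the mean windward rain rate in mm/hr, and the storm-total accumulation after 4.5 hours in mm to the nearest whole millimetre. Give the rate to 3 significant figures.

Incoming column moisture flux per unit ridge length: F = V × PW = 10.7 × 61.9 = 662.33 mm·m/s.
Spread over the 33 km slope with efficiency ε = 0.52: R = ε·F/W = 0.52 × 662.33 / 33000 m = 1.044e-02 mm/s.
R = 1.044e-02 × 3600 = 37.6 mm/hr.
Over 4.5 h: total = 37.6 × 4.5 = 169.2 ≈ 169 mm.

R ≈ 37.6 mm/hr; total ≈ 169 mm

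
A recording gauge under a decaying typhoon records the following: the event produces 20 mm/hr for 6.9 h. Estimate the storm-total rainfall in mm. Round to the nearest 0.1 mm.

Total = Σ Rᵢ Δtᵢ = 20 × 6.9
      = 138 = 138.0 mm.

total ≈ 138.0 mm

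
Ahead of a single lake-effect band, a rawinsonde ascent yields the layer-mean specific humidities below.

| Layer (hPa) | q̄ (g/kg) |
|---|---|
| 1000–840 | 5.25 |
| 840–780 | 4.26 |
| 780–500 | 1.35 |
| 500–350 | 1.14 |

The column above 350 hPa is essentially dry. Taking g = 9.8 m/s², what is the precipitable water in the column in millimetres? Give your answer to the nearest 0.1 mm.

PW ≈ 16.8 mm

Precipitable water is the column-integrated vapour mass per unit area: PW = (1/g) Σ q̄ Δp, with q in kg/kg and Δp in Pa (1 kg/m² of water = 1 mm).
Layer 1000–840 hPa: Δp = 160 hPa = 16000 Pa, q̄ = 0.00525 kg/kg → 0.00525 × 16000 / 9.8 = 8.57 mm
Layer 840–780 hPa: Δp = 60 hPa = 6000 Pa, q̄ = 0.00426 kg/kg → 0.00426 × 6000 / 9.8 = 2.61 mm
Layer 780–500 hPa: Δp = 280 hPa = 28000 Pa, q̄ = 0.00135 kg/kg → 0.00135 × 28000 / 9.8 = 3.86 mm
Layer 500–350 hPa: Δp = 150 hPa = 15000 Pa, q̄ = 0.00114 kg/kg → 0.00114 × 15000 / 9.8 = 1.74 mm
PW = 8.57 + 2.61 + 3.86 + 1.74 = 16.78 ≈ 16.8 mm.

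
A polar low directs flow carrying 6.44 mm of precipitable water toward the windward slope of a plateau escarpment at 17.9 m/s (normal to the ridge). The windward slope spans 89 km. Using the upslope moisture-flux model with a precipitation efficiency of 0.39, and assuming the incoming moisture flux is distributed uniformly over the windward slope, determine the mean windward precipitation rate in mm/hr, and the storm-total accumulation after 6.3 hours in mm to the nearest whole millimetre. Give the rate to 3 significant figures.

Incoming column moisture flux per unit ridge length: F = V × PW = 17.9 × 6.44 = 115.276 mm·m/s.
Spread over the 89 km slope with efficiency ε = 0.39: R = ε·F/W = 0.39 × 115.276 / 89000 m = 5.051e-04 mm/s.
R = 5.051e-04 × 3600 = 1.82 mm/hr.
Over 6.3 h: total = 1.82 × 6.3 = 11.466 ≈ 11 mm.

R ≈ 1.82 mm/hr; total ≈ 11 mm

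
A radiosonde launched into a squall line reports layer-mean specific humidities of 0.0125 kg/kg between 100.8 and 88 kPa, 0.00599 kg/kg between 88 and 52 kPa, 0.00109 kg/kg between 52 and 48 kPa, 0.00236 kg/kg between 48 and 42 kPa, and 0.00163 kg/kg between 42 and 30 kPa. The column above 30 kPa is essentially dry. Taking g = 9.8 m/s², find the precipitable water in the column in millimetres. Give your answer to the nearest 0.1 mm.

Precipitable water is the column-integrated vapour mass per unit area: PW = (1/g) Σ q̄ Δp, with q in kg/kg and Δp in Pa (1 kg/m² of water = 1 mm).
Layer 100.8–88 kPa: Δp = 128 hPa = 12800 Pa, q̄ = 0.0125 kg/kg → 0.0125 × 12800 / 9.8 = 16.33 mm
Layer 88–52 kPa: Δp = 360 hPa = 36000 Pa, q̄ = 0.00599 kg/kg → 0.00599 × 36000 / 9.8 = 22.00 mm
Layer 52–48 kPa: Δp = 40 hPa = 4000 Pa, q̄ = 0.00109 kg/kg → 0.00109 × 4000 / 9.8 = 0.44 mm
Layer 48–42 kPa: Δp = 60 hPa = 6000 Pa, q̄ = 0.00236 kg/kg → 0.00236 × 6000 / 9.8 = 1.44 mm
Layer 42–30 kPa: Δp = 120 hPa = 12000 Pa, q̄ = 0.00163 kg/kg → 0.00163 × 12000 / 9.8 = 2.00 mm
PW = 16.33 + 22.00 + 0.44 + 1.44 + 2.00 = 42.21 ≈ 42.2 mm.

PW ≈ 42.2 mm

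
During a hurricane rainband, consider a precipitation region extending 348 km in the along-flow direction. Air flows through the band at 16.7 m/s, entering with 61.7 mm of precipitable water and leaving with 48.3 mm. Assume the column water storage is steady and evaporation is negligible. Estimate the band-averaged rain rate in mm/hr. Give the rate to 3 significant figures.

Column moisture flux per unit crosswind length is F = V × PW.
Inflow: F_in = 16.7 × 61.7 = 1030.39 mm·m/s
Outflow: F_out = 16.7 × 48.3 = 806.61 mm·m/s
Steady-state rate R = (F_in − F_out)/L = (1030.39 − 806.61) / 348000 m = 6.430e-04 mm/s.
R = 6.430e-04 × 3600 = 2.31 mm/hr.

R ≈ 2.31 mm/hr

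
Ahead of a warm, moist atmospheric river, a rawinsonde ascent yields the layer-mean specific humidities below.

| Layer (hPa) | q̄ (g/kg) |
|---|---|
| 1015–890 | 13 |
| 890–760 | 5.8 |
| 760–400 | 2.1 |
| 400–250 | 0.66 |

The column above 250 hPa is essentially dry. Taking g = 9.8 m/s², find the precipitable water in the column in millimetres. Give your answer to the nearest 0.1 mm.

Precipitable water is the column-integrated vapour mass per unit area: PW = (1/g) Σ q̄ Δp, with q in kg/kg and Δp in Pa (1 kg/m² of water = 1 mm).
Layer 1015–890 hPa: Δp = 125 hPa = 12500 Pa, q̄ = 0.013 kg/kg → 0.013 × 12500 / 9.8 = 16.58 mm
Layer 890–760 hPa: Δp = 130 hPa = 13000 Pa, q̄ = 0.0058 kg/kg → 0.0058 × 13000 / 9.8 = 7.69 mm
Layer 760–400 hPa: Δp = 360 hPa = 36000 Pa, q̄ = 0.0021 kg/kg → 0.0021 × 36000 / 9.8 = 7.71 mm
Layer 400–250 hPa: Δp = 150 hPa = 15000 Pa, q̄ = 0.00066 kg/kg → 0.00066 × 15000 / 9.8 = 1.01 mm
PW = 16.58 + 7.69 + 7.71 + 1.01 = 32.99 ≈ 33.0 mm.

PW ≈ 33.0 mm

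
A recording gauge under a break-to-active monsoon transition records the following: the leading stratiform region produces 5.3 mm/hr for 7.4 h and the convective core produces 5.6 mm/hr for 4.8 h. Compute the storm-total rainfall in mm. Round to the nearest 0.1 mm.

Total = Σ Rᵢ Δtᵢ = 5.3 × 7.4 + 5.6 × 4.8
      = 39.22 + 26.88 = 66.1 mm.

total ≈ 66.1 mm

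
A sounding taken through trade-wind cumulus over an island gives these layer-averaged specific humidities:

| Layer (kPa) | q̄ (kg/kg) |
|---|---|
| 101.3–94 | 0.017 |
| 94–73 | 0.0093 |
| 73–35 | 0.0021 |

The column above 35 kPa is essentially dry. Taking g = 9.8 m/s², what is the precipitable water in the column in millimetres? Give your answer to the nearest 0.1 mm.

PW ≈ 40.7 mm

Precipitable water is the column-integrated vapour mass per unit area: PW = (1/g) Σ q̄ Δp, with q in kg/kg and Δp in Pa (1 kg/m² of water = 1 mm).
Layer 101.3–94 kPa: Δp = 73 hPa = 7300 Pa, q̄ = 0.017 kg/kg → 0.017 × 7300 / 9.8 = 12.66 mm
Layer 94–73 kPa: Δp = 210 hPa = 21000 Pa, q̄ = 0.0093 kg/kg → 0.0093 × 21000 / 9.8 = 19.93 mm
Layer 73–35 kPa: Δp = 380 hPa = 38000 Pa, q̄ = 0.0021 kg/kg → 0.0021 × 38000 / 9.8 = 8.14 mm
PW = 12.66 + 19.93 + 8.14 = 40.73 ≈ 40.7 mm.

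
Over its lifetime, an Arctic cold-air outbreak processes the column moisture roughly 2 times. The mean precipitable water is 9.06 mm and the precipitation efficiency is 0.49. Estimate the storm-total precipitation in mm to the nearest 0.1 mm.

precipitation ≈ 8.9 mm

Each cycle deposits ε × PW = 0.49 × 9.06 = 4.4394 mm.
Over 2 cycles: 2 × 4.4394 = 8.9 mm.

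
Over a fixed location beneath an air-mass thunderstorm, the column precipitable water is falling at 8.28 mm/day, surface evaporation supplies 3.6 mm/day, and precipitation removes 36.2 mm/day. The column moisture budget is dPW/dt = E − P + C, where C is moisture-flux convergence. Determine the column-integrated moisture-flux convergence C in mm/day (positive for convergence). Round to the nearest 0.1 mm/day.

dPW/dt = -8.28 mm/day.
C = dPW/dt − E + P = (-8.28) − 3.6 + 36.2 = 24.3 mm/day.

C ≈ 24.3 mm/day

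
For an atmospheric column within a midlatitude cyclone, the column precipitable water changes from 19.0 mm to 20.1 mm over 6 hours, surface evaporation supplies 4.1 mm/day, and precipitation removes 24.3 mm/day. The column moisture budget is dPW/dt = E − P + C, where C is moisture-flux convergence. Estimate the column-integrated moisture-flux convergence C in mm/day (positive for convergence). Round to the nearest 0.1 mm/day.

C ≈ 24.6 mm/day

dPW/dt = (20.1 − 19.0) mm / (6/24 day) = +4.400 mm/day.
C = dPW/dt − E + P = (+4.400) − 4.1 + 24.3 = 24.6 mm/day.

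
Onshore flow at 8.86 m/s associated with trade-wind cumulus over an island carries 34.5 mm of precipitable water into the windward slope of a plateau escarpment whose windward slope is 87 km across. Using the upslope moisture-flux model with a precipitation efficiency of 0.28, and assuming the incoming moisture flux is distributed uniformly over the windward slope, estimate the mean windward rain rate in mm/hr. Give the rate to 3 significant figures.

R ≈ 3.54 mm/hr

Incoming column moisture flux per unit ridge length: F = V × PW = 8.86 × 34.5 = 305.67 mm·m/s.
Spread over the 87 km slope with efficiency ε = 0.28: R = ε·F/W = 0.28 × 305.67 / 87000 m = 9.838e-04 mm/s.
R = 9.838e-04 × 3600 = 3.54 mm/hr.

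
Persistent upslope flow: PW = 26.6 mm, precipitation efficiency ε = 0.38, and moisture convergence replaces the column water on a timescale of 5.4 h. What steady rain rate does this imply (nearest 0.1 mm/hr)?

R ≈ 1.9 mm/hr

Each overturning extracts ε × PW = 0.38 × 26.6 = 10.108 mm.
Rate = ε·PW / τ = 10.108 / 5.4 h = 1.9 mm/hr.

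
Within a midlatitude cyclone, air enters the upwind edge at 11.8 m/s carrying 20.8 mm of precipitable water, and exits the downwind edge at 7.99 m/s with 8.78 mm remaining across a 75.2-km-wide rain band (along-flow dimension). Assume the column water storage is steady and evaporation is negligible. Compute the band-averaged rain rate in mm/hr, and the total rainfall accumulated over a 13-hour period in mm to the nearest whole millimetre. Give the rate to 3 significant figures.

Column moisture flux per unit crosswind length is F = V × PW.
Inflow: F_in = 11.8 × 20.8 = 245.44 mm·m/s
Outflow: F_out = 7.99 × 8.78 = 70.1522 mm·m/s
Steady-state rate R = (F_in − F_out)/L = (245.44 − 70.1522) / 75200 m = 2.331e-03 mm/s.
R = 2.331e-03 × 3600 = 8.39 mm/hr.
Over 13 h: total = 8.39 × 13 = 109.07 ≈ 109 mm.

R ≈ 8.39 mm/hr; total ≈ 109 mm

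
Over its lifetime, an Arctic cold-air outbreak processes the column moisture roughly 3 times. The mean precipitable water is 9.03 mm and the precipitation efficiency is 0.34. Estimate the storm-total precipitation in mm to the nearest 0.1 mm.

precipitation ≈ 9.2 mm

Each cycle deposits ε × PW = 0.34 × 9.03 = 3.0702 mm.
Over 3 cycles: 3 × 3.0702 = 9.2 mm.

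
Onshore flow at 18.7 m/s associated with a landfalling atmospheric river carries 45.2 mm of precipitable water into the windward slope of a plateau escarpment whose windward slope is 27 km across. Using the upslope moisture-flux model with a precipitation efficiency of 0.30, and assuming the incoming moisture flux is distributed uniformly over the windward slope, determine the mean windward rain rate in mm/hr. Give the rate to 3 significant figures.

R ≈ 33.8 mm/hr

Incoming column moisture flux per unit ridge length: F = V × PW = 18.7 × 45.2 = 845.24 mm·m/s.
Spread over the 27 km slope with efficiency ε = 0.30: R = ε·F/W = 0.30 × 845.24 / 27000 m = 9.392e-03 mm/s.
R = 9.392e-03 × 3600 = 33.8 mm/hr.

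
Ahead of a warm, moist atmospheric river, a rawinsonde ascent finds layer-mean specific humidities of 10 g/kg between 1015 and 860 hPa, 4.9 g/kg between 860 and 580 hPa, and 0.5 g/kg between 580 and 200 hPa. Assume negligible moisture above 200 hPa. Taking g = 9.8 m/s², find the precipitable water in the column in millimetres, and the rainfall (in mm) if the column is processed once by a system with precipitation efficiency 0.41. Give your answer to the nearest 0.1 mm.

Precipitable water is the column-integrated vapour mass per unit area: PW = (1/g) Σ q̄ Δp, with q in kg/kg and Δp in Pa (1 kg/m² of water = 1 mm).
Layer 1015–860 hPa: Δp = 155 hPa = 15500 Pa, q̄ = 0.01 kg/kg → 0.01 × 15500 / 9.8 = 15.82 mm
Layer 860–580 hPa: Δp = 280 hPa = 28000 Pa, q̄ = 0.0049 kg/kg → 0.0049 × 28000 / 9.8 = 14.00 mm
Layer 580–200 hPa: Δp = 380 hPa = 38000 Pa, q̄ = 0.0005 kg/kg → 0.0005 × 38000 / 9.8 = 1.94 mm
PW = 15.82 + 14.00 + 1.94 = 31.76 ≈ 31.8 mm.
Rainfall = ε × PW = 0.41 × 31.8 = 13.0 mm.

PW ≈ 31.8 mm; rainfall ≈ 13.0 mm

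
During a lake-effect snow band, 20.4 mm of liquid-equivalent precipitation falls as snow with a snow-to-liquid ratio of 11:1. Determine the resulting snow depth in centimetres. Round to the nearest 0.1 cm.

snow depth ≈ 22.4 cm

Snow depth = liquid × ratio = 20.4 mm × 11 = 224.4 mm = 22.4 cm.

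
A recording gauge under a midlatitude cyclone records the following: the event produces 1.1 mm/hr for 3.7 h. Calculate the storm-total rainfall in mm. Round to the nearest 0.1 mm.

Total = Σ Rᵢ Δtᵢ = 1.1 × 3.7
      = 4.07 = 4.1 mm.

total ≈ 4.1 mm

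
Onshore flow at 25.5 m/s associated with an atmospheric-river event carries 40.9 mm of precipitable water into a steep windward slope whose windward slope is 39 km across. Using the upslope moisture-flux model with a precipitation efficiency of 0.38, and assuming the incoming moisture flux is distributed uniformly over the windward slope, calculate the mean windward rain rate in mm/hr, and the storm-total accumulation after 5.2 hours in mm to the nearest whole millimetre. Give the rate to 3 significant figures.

R ≈ 36.6 mm/hr; total ≈ 190 mm

Incoming column moisture flux per unit ridge length: F = V × PW = 25.5 × 40.9 = 1042.95 mm·m/s.
Spread over the 39 km slope with efficiency ε = 0.38: R = ε·F/W = 0.38 × 1042.95 / 39000 m = 1.016e-02 mm/s.
R = 1.016e-02 × 3600 = 36.6 mm/hr.
Over 5.2 h: total = 36.6 × 5.2 = 190.32 ≈ 190 mm.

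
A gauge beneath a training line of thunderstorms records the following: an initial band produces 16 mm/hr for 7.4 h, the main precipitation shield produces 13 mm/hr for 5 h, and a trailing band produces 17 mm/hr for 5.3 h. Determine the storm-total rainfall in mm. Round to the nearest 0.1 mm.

Total = Σ Rᵢ Δtᵢ = 16 × 7.4 + 13 × 5 + 17 × 5.3
      = 118.4 + 65 + 90.1 = 273.5 mm.

total ≈ 273.5 mm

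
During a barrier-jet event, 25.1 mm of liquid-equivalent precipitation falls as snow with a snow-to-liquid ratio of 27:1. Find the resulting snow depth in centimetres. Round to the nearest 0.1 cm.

snow depth ≈ 67.8 cm

Snow depth = liquid × ratio = 25.1 mm × 27 = 677.7 mm = 67.8 cm.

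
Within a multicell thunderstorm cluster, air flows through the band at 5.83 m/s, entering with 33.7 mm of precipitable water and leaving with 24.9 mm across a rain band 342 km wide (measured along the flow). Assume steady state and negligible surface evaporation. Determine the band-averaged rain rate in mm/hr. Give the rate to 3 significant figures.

R ≈ 0.540 mm/hr

Column moisture flux per unit crosswind length is F = V × PW.
Inflow: F_in = 5.83 × 33.7 = 196.471 mm·m/s
Outflow: F_out = 5.83 × 24.9 = 145.167 mm·m/s
Steady-state rate R = (F_in − F_out)/L = (196.471 − 145.167) / 342000 m = 1.500e-04 mm/s.
R = 1.500e-04 × 3600 = 0.540 mm/hr.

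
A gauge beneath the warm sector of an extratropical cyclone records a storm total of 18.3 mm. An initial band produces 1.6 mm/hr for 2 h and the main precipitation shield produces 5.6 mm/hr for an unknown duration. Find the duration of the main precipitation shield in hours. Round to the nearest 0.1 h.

duration ≈ 2.7 h

Known phases: 1.6 × 2 = 3.2 mm.
Remaining depth = 18.3 − 3.2 = 15.1 mm.
Duration = 15.1 / 5.6 = 2.7 h.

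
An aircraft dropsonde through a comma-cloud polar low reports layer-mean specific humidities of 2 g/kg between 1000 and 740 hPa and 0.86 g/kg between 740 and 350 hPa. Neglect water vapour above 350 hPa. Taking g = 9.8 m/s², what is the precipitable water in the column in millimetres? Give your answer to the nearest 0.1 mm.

Precipitable water is the column-integrated vapour mass per unit area: PW = (1/g) Σ q̄ Δp, with q in kg/kg and Δp in Pa (1 kg/m² of water = 1 mm).
Layer 1000–740 hPa: Δp = 260 hPa = 26000 Pa, q̄ = 0.002 kg/kg → 0.002 × 26000 / 9.8 = 5.31 mm
Layer 740–350 hPa: Δp = 390 hPa = 39000 Pa, q̄ = 0.00086 kg/kg → 0.00086 × 39000 / 9.8 = 3.42 mm
PW = 5.31 + 3.42 = 8.73 ≈ 8.7 mm.

PW ≈ 8.7 mm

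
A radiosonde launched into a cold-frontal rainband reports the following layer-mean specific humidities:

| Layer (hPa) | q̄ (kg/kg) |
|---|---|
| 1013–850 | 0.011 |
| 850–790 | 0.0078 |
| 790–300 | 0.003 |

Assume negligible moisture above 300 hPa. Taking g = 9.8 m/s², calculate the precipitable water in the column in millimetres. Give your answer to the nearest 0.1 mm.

PW ≈ 38.1 mm

Precipitable water is the column-integrated vapour mass per unit area: PW = (1/g) Σ q̄ Δp, with q in kg/kg and Δp in Pa (1 kg/m² of water = 1 mm).
Layer 1013–850 hPa: Δp = 163 hPa = 16300 Pa, q̄ = 0.011 kg/kg → 0.011 × 16300 / 9.8 = 18.30 mm
Layer 850–790 hPa: Δp = 60 hPa = 6000 Pa, q̄ = 0.0078 kg/kg → 0.0078 × 6000 / 9.8 = 4.78 mm
Layer 790–300 hPa: Δp = 490 hPa = 49000 Pa, q̄ = 0.003 kg/kg → 0.003 × 49000 / 9.8 = 15.00 mm
PW = 18.30 + 4.78 + 15.00 = 38.08 ≈ 38.1 mm.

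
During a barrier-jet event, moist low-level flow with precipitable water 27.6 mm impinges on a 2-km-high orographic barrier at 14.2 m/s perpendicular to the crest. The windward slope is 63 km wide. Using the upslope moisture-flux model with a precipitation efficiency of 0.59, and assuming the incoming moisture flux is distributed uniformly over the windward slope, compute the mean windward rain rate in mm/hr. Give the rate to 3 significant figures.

R ≈ 13.2 mm/hr

Incoming column moisture flux per unit ridge length: F = V × PW = 14.2 × 27.6 = 391.92 mm·m/s.
Spread over the 63 km slope with efficiency ε = 0.59: R = ε·F/W = 0.59 × 391.92 / 63000 m = 3.670e-03 mm/s.
R = 3.670e-03 × 3600 = 13.2 mm/hr.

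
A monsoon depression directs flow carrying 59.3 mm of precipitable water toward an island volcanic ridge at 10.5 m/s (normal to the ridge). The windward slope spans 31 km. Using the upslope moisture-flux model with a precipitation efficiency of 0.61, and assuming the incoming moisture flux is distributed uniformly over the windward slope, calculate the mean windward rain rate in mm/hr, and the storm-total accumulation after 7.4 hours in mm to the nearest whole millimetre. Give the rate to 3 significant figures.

R ≈ 44.1 mm/hr; total ≈ 326 mm

Incoming column moisture flux per unit ridge length: F = V × PW = 10.5 × 59.3 = 622.65 mm·m/s.
Spread over the 31 km slope with efficiency ε = 0.61: R = ε·F/W = 0.61 × 622.65 / 31000 m = 1.225e-02 mm/s.
R = 1.225e-02 × 3600 = 44.1 mm/hr.
Over 7.4 h: total = 44.1 × 7.4 = 326.34 ≈ 326 mm.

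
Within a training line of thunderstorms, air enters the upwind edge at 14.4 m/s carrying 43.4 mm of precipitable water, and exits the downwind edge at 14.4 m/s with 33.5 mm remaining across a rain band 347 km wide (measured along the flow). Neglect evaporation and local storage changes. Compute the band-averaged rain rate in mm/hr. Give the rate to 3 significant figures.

Column moisture flux per unit crosswind length is F = V × PW.
Inflow: F_in = 14.4 × 43.4 = 624.96 mm·m/s
Outflow: F_out = 14.4 × 33.5 = 482.4 mm·m/s
Steady-state rate R = (F_in − F_out)/L = (624.96 − 482.4) / 347000 m = 4.108e-04 mm/s.
R = 4.108e-04 × 3600 = 1.48 mm/hr.

R ≈ 1.48 mm/hr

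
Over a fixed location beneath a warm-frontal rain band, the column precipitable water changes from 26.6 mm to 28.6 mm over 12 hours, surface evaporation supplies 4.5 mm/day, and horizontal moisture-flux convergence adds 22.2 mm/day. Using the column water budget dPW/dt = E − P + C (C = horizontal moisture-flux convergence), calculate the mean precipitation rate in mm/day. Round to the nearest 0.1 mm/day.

P ≈ 22.7 mm/day

dPW/dt = (28.6 − 26.6) mm / (12/24 day) = +4.000 mm/day.
P = E + C − dPW/dt = 4.5 + (22.2) − (+4.000) = 22.7 mm/day.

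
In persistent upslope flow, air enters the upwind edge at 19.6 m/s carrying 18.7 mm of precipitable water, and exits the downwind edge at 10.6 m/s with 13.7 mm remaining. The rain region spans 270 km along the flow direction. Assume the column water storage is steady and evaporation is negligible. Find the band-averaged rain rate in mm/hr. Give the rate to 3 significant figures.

Column moisture flux per unit crosswind length is F = V × PW.
Inflow: F_in = 19.6 × 18.7 = 366.52 mm·m/s
Outflow: F_out = 10.6 × 13.7 = 145.22 mm·m/s
Steady-state rate R = (F_in − F_out)/L = (366.52 − 145.22) / 270000 m = 8.196e-04 mm/s.
R = 8.196e-04 × 3600 = 2.95 mm/hr.

R ≈ 2.95 mm/hr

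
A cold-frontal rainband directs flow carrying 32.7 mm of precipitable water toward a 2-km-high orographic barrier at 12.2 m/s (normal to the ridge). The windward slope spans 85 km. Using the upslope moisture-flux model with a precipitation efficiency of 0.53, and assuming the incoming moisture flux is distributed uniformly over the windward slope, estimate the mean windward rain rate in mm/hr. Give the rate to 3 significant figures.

Incoming column moisture flux per unit ridge length: F = V × PW = 12.2 × 32.7 = 398.94 mm·m/s.
Spread over the 85 km slope with efficiency ε = 0.53: R = ε·F/W = 0.53 × 398.94 / 85000 m = 2.488e-03 mm/s.
R = 2.488e-03 × 3600 = 8.96 mm/hr.

R ≈ 8.96 mm/hr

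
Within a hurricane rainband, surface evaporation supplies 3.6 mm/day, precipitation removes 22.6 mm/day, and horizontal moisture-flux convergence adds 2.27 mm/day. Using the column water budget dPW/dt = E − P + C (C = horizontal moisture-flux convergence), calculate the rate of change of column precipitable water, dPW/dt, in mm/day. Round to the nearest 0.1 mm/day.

dPW/dt ≈ -16.7 mm/day

dPW/dt = E − P + C = 3.6 − 22.6 + (2.27) = -16.7 mm/day.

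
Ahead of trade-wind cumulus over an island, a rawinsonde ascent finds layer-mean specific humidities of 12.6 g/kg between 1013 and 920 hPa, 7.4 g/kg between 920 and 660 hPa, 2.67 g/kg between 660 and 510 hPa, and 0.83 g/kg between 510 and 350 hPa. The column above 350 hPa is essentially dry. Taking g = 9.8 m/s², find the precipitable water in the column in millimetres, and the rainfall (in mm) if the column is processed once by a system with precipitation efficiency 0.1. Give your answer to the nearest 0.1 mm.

Precipitable water is the column-integrated vapour mass per unit area: PW = (1/g) Σ q̄ Δp, with q in kg/kg and Δp in Pa (1 kg/m² of water = 1 mm).
Layer 1013–920 hPa: Δp = 93 hPa = 9300 Pa, q̄ = 0.0126 kg/kg → 0.0126 × 9300 / 9.8 = 11.96 mm
Layer 920–660 hPa: Δp = 260 hPa = 26000 Pa, q̄ = 0.0074 kg/kg → 0.0074 × 26000 / 9.8 = 19.63 mm
Layer 660–510 hPa: Δp = 150 hPa = 15000 Pa, q̄ = 0.00267 kg/kg → 0.00267 × 15000 / 9.8 = 4.09 mm
Layer 510–350 hPa: Δp = 160 hPa = 16000 Pa, q̄ = 0.00083 kg/kg → 0.00083 × 16000 / 9.8 = 1.36 mm
PW = 11.96 + 19.63 + 4.09 + 1.36 = 37.04 ≈ 37.0 mm.
Rainfall = ε × PW = 0.1 × 37.0 = 3.7 mm.

PW ≈ 37.0 mm; rainfall ≈ 3.7 mm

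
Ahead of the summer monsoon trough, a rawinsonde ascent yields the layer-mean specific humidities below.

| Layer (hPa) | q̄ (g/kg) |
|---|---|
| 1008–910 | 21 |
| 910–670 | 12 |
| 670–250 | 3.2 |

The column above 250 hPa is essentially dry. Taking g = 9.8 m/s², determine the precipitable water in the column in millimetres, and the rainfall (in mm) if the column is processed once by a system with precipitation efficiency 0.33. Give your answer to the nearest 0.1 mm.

PW ≈ 64.1 mm; rainfall ≈ 21.2 mm

Precipitable water is the column-integrated vapour mass per unit area: PW = (1/g) Σ q̄ Δp, with q in kg/kg and Δp in Pa (1 kg/m² of water = 1 mm).
Layer 1008–910 hPa: Δp = 98 hPa = 9800 Pa, q̄ = 0.021 kg/kg → 0.021 × 9800 / 9.8 = 21.00 mm
Layer 910–670 hPa: Δp = 240 hPa = 24000 Pa, q̄ = 0.012 kg/kg → 0.012 × 24000 / 9.8 = 29.39 mm
Layer 670–250 hPa: Δp = 420 hPa = 42000 Pa, q̄ = 0.0032 kg/kg → 0.0032 × 42000 / 9.8 = 13.71 mm
PW = 21.00 + 29.39 + 13.71 = 64.10 ≈ 64.1 mm.
Rainfall = ε × PW = 0.33 × 64.1 = 21.2 mm.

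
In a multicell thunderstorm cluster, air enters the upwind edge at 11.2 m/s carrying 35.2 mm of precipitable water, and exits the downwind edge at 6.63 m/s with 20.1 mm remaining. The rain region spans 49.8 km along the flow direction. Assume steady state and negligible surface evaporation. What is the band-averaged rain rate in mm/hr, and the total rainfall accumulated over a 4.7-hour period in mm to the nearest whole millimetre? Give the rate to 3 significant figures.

Column moisture flux per unit crosswind length is F = V × PW.
Inflow: F_in = 11.2 × 35.2 = 394.24 mm·m/s
Outflow: F_out = 6.63 × 20.1 = 133.263 mm·m/s
Steady-state rate R = (F_in − F_out)/L = (394.24 − 133.263) / 49800 m = 5.241e-03 mm/s.
R = 5.241e-03 × 3600 = 18.9 mm/hr.
Over 4.7 h: total = 18.9 × 4.7 = 88.83 ≈ 89 mm.

R ≈ 18.9 mm/hr; total ≈ 89 mm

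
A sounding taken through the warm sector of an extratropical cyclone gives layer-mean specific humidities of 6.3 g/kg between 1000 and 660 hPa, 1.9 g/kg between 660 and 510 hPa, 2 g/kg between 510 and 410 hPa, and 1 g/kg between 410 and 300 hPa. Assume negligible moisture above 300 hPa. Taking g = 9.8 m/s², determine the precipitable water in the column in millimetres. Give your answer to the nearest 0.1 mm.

Precipitable water is the column-integrated vapour mass per unit area: PW = (1/g) Σ q̄ Δp, with q in kg/kg and Δp in Pa (1 kg/m² of water = 1 mm).
Layer 1000–660 hPa: Δp = 340 hPa = 34000 Pa, q̄ = 0.0063 kg/kg → 0.0063 × 34000 / 9.8 = 21.86 mm
Layer 660–510 hPa: Δp = 150 hPa = 15000 Pa, q̄ = 0.0019 kg/kg → 0.0019 × 15000 / 9.8 = 2.91 mm
Layer 510–410 hPa: Δp = 100 hPa = 10000 Pa, q̄ = 0.002 kg/kg → 0.002 × 10000 / 9.8 = 2.04 mm
Layer 410–300 hPa: Δp = 110 hPa = 11000 Pa, q̄ = 0.001 kg/kg → 0.001 × 11000 / 9.8 = 1.12 mm
PW = 21.86 + 2.91 + 2.04 + 1.12 = 27.93 ≈ 27.9 mm.

PW ≈ 27.9 mm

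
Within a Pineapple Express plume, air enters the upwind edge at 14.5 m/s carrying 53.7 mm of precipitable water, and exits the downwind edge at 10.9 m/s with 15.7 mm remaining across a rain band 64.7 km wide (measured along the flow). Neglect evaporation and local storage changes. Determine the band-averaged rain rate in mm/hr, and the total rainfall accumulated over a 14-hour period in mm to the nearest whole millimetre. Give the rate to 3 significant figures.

Column moisture flux per unit crosswind length is F = V × PW.
Inflow: F_in = 14.5 × 53.7 = 778.65 mm·m/s
Outflow: F_out = 10.9 × 15.7 = 171.13 mm·m/s
Steady-state rate R = (F_in − F_out)/L = (778.65 − 171.13) / 64700 m = 9.390e-03 mm/s.
R = 9.390e-03 × 3600 = 33.8 mm/hr.
Over 14 h: total = 33.8 × 14 = 473.2 ≈ 473 mm.

R ≈ 33.8 mm/hr; total ≈ 473 mm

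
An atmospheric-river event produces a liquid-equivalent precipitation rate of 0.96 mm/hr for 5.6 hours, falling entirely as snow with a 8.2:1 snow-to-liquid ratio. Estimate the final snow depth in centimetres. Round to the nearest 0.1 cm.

Liquid-equivalent depth = 0.96 × 5.6 = 5.376 mm.
Snow depth = 5.376 mm × 8.2 = 44.0832 mm = 4.4 cm.

snow depth ≈ 4.4 cm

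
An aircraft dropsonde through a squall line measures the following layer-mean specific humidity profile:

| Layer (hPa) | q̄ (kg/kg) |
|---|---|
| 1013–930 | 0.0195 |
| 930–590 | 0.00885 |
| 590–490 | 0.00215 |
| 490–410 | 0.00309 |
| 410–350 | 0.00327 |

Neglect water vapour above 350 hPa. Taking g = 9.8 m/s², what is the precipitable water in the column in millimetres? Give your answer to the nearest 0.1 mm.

PW ≈ 53.9 mm

Precipitable water is the column-integrated vapour mass per unit area: PW = (1/g) Σ q̄ Δp, with q in kg/kg and Δp in Pa (1 kg/m² of water = 1 mm).
Layer 1013–930 hPa: Δp = 83 hPa = 8300 Pa, q̄ = 0.0195 kg/kg → 0.0195 × 8300 / 9.8 = 16.52 mm
Layer 930–590 hPa: Δp = 340 hPa = 34000 Pa, q̄ = 0.00885 kg/kg → 0.00885 × 34000 / 9.8 = 30.70 mm
Layer 590–490 hPa: Δp = 100 hPa = 10000 Pa, q̄ = 0.00215 kg/kg → 0.00215 × 10000 / 9.8 = 2.19 mm
Layer 490–410 hPa: Δp = 80 hPa = 8000 Pa, q̄ = 0.00309 kg/kg → 0.00309 × 8000 / 9.8 = 2.52 mm
Layer 410–350 hPa: Δp = 60 hPa = 6000 Pa, q̄ = 0.00327 kg/kg → 0.00327 × 6000 / 9.8 = 2.00 mm
PW = 16.52 + 30.70 + 2.19 + 2.52 + 2.00 = 53.93 ≈ 53.9 mm.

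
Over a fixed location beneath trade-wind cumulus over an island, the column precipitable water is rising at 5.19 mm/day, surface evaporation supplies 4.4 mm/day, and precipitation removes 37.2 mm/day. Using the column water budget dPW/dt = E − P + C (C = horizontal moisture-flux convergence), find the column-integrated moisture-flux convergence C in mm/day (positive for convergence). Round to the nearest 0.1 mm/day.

dPW/dt = +5.19 mm/day.
C = dPW/dt − E + P = (+5.19) − 4.4 + 37.2 = 38.0 mm/day.

C ≈ 38.0 mm/day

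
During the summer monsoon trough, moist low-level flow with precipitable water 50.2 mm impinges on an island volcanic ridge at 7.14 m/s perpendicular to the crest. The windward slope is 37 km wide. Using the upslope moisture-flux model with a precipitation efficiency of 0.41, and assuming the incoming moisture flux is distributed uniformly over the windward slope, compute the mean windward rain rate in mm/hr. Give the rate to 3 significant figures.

Incoming column moisture flux per unit ridge length: F = V × PW = 7.14 × 50.2 = 358.428 mm·m/s.
Spread over the 37 km slope with efficiency ε = 0.41: R = ε·F/W = 0.41 × 358.428 / 37000 m = 3.972e-03 mm/s.
R = 3.972e-03 × 3600 = 14.3 mm/hr.

R ≈ 14.3 mm/hr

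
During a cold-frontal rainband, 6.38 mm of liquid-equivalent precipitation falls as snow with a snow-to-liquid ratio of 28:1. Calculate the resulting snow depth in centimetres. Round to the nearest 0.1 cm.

snow depth ≈ 17.9 cm

Snow depth = liquid × ratio = 6.38 mm × 28 = 178.64 mm = 17.9 cm.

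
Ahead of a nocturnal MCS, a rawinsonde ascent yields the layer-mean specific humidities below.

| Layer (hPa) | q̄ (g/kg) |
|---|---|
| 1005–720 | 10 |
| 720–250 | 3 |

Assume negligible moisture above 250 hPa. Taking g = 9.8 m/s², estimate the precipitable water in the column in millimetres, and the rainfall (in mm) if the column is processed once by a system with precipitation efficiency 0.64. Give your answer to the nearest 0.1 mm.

Precipitable water is the column-integrated vapour mass per unit area: PW = (1/g) Σ q̄ Δp, with q in kg/kg and Δp in Pa (1 kg/m² of water = 1 mm).
Layer 1005–720 hPa: Δp = 285 hPa = 28500 Pa, q̄ = 0.01 kg/kg → 0.01 × 28500 / 9.8 = 29.08 mm
Layer 720–250 hPa: Δp = 470 hPa = 47000 Pa, q̄ = 0.003 kg/kg → 0.003 × 47000 / 9.8 = 14.39 mm
PW = 29.08 + 14.39 = 43.47 ≈ 43.5 mm.
Rainfall = ε × PW = 0.64 × 43.5 = 27.8 mm.

PW ≈ 43.5 mm; rainfall ≈ 27.8 mm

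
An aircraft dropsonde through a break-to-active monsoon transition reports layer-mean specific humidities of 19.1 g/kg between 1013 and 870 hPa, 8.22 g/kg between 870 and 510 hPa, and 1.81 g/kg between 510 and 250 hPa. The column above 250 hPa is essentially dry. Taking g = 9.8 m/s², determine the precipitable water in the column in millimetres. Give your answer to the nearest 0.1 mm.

PW ≈ 62.9 mm

Precipitable water is the column-integrated vapour mass per unit area: PW = (1/g) Σ q̄ Δp, with q in kg/kg and Δp in Pa (1 kg/m² of water = 1 mm).
Layer 1013–870 hPa: Δp = 143 hPa = 14300 Pa, q̄ = 0.0191 kg/kg → 0.0191 × 14300 / 9.8 = 27.87 mm
Layer 870–510 hPa: Δp = 360 hPa = 36000 Pa, q̄ = 0.00822 kg/kg → 0.00822 × 36000 / 9.8 = 30.20 mm
Layer 510–250 hPa: Δp = 260 hPa = 26000 Pa, q̄ = 0.00181 kg/kg → 0.00181 × 26000 / 9.8 = 4.80 mm
PW = 27.87 + 30.20 + 4.80 = 62.87 ≈ 62.9 mm.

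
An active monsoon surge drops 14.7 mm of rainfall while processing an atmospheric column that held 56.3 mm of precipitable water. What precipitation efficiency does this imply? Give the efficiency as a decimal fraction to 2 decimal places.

ε = rainfall / PW = 14.7 / 56.3 = 0.26.

ε ≈ 0.26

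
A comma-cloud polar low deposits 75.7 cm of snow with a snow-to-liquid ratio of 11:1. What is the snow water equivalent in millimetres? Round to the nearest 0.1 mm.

SWE = snow depth / ratio = 75.7 cm / 11 = 6.882 cm = 68.8 mm.

SWE ≈ 68.8 mm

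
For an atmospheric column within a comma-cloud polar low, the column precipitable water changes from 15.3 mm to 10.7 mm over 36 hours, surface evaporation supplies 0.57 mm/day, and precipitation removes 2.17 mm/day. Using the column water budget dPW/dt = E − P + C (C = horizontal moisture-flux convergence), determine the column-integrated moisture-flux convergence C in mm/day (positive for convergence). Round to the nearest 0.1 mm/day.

C ≈ -1.5 mm/day

dPW/dt = (10.7 − 15.3) mm / (36/24 day) = -3.067 mm/day.
C = dPW/dt − E + P = (-3.067) − 0.57 + 2.17 = -1.5 mm/day.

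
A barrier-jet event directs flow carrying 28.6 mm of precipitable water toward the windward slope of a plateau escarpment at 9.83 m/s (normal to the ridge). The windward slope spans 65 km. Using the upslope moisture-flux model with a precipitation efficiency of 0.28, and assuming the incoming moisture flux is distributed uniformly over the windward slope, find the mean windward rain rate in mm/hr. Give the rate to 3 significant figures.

Incoming column moisture flux per unit ridge length: F = V × PW = 9.83 × 28.6 = 281.138 mm·m/s.
Spread over the 65 km slope with efficiency ε = 0.28: R = ε·F/W = 0.28 × 281.138 / 65000 m = 1.211e-03 mm/s.
R = 1.211e-03 × 3600 = 4.36 mm/hr.

R ≈ 4.36 mm/hr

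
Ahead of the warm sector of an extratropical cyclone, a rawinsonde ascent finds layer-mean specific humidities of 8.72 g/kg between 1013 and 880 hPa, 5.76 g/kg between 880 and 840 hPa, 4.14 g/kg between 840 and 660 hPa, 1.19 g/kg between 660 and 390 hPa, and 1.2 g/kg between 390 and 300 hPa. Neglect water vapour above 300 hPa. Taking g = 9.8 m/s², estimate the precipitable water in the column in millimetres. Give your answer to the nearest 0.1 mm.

PW ≈ 26.2 mm

Precipitable water is the column-integrated vapour mass per unit area: PW = (1/g) Σ q̄ Δp, with q in kg/kg and Δp in Pa (1 kg/m² of water = 1 mm).
Layer 1013–880 hPa: Δp = 133 hPa = 13300 Pa, q̄ = 0.00872 kg/kg → 0.00872 × 13300 / 9.8 = 11.83 mm
Layer 880–840 hPa: Δp = 40 hPa = 4000 Pa, q̄ = 0.00576 kg/kg → 0.00576 × 4000 / 9.8 = 2.35 mm
Layer 840–660 hPa: Δp = 180 hPa = 18000 Pa, q̄ = 0.00414 kg/kg → 0.00414 × 18000 / 9.8 = 7.60 mm
Layer 660–390 hPa: Δp = 270 hPa = 27000 Pa, q̄ = 0.00119 kg/kg → 0.00119 × 27000 / 9.8 = 3.28 mm
Layer 390–300 hPa: Δp = 90 hPa = 9000 Pa, q̄ = 0.0012 kg/kg → 0.0012 × 9000 / 9.8 = 1.10 mm
PW = 11.83 + 2.35 + 7.60 + 3.28 + 1.10 = 26.16 ≈ 26.2 mm.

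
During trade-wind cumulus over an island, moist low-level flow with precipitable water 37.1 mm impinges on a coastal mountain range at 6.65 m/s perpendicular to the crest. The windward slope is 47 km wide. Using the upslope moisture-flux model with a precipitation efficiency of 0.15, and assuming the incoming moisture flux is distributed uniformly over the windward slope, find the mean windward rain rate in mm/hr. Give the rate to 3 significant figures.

R ≈ 2.83 mm/hr

Incoming column moisture flux per unit ridge length: F = V × PW = 6.65 × 37.1 = 246.715 mm·m/s.
Spread over the 47 km slope with efficiency ε = 0.15: R = ε·F/W = 0.15 × 246.715 / 47000 m = 7.874e-04 mm/s.
R = 7.874e-04 × 3600 = 2.83 mm/hr.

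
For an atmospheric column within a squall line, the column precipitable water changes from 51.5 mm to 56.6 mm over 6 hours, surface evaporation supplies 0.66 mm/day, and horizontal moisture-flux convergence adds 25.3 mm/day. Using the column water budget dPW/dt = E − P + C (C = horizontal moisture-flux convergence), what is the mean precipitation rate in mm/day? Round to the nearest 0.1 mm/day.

P ≈ 5.6 mm/day

dPW/dt = (56.6 − 51.5) mm / (6/24 day) = +20.400 mm/day.
P = E + C − dPW/dt = 0.66 + (25.3) − (+20.400) = 5.6 mm/day.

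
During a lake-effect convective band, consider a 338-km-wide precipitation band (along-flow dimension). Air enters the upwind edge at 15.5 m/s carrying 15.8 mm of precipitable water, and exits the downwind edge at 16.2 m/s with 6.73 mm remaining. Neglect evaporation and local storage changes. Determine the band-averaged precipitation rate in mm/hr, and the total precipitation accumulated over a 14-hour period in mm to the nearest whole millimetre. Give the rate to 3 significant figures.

Column moisture flux per unit crosswind length is F = V × PW.
Inflow: F_in = 15.5 × 15.8 = 244.9 mm·m/s
Outflow: F_out = 16.2 × 6.73 = 109.026 mm·m/s
Steady-state rate R = (F_in − F_out)/L = (244.9 − 109.026) / 338000 m = 4.020e-04 mm/s.
R = 4.020e-04 × 3600 = 1.45 mm/hr.
Over 14 h: total = 1.45 × 14 = 20.3 ≈ 20 mm.

R ≈ 1.45 mm/hr; total ≈ 20 mm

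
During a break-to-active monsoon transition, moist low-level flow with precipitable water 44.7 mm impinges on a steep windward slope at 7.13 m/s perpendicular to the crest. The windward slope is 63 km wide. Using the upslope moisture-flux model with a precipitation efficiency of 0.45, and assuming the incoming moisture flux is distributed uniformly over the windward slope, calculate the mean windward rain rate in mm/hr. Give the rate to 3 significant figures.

Incoming column moisture flux per unit ridge length: F = V × PW = 7.13 × 44.7 = 318.711 mm·m/s.
Spread over the 63 km slope with efficiency ε = 0.45: R = ε·F/W = 0.45 × 318.711 / 63000 m = 2.277e-03 mm/s.
R = 2.277e-03 × 3600 = 8.20 mm/hr.

R ≈ 8.20 mm/hr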